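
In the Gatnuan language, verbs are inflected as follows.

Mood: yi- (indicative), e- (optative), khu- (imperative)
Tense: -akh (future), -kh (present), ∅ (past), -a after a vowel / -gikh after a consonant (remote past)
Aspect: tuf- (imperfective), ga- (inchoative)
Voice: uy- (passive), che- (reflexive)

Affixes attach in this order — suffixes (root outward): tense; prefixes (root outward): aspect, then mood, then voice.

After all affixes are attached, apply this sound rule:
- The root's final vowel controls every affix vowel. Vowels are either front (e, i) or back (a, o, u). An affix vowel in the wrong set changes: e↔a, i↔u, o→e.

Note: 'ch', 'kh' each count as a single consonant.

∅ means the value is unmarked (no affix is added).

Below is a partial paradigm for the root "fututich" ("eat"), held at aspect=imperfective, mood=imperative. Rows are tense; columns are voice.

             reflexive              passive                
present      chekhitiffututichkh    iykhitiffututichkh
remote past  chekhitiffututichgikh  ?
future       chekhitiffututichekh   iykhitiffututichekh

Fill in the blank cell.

iykhitiffututichgikh

Attach aspect imperfective tuf- → tuffututich.
Attach tense remote past -gikh (after consonant 'ch') → tuffututichgikh.
Attach mood imperative khu- → khutuffututichgikh.
Attach voice passive uy- → uykhutuffututichgikh.
Apply vowel harmony: uykhutuffututichgikh → iykhitiffututichgikh.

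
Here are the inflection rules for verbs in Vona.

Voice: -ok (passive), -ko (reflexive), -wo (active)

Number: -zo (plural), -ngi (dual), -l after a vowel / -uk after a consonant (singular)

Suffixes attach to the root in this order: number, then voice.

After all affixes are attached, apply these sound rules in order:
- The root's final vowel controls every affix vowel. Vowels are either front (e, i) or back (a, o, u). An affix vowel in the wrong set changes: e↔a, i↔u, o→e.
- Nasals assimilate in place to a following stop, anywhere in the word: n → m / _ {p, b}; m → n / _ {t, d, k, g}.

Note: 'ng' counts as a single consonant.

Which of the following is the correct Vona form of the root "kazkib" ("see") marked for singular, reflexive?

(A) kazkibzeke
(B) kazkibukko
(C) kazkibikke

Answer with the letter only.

C

Attach number singular -uk (after consonant 'b') → kazkibuk.
Attach voice reflexive -ko → kazkibukko.
Apply vowel harmony: kazkibukko → kazkibikke.
Nasal assimilation: no change.
So the correct form is kazkibikke, option (C).
(A) kazkibzeke is wrong: it uses plural instead of singular for number.
(B) kazkibukko is wrong: it fails to apply the sound rule(s).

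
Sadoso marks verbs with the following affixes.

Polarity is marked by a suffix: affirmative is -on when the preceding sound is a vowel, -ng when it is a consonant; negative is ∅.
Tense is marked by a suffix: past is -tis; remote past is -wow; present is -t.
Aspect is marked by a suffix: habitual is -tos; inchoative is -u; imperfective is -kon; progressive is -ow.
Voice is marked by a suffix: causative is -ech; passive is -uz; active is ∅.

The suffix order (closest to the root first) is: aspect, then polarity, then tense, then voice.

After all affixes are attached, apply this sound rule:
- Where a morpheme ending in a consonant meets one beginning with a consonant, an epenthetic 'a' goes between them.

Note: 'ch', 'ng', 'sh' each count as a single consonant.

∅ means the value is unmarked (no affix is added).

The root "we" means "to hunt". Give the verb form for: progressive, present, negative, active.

weowat

Attach aspect progressive -ow → weow.
polarity = negative: zero marking, form stays weow.
Attach tense present -t → weowt.
voice = active: zero marking, form stays weowt.
Apply epenthesis: weowt → weowat.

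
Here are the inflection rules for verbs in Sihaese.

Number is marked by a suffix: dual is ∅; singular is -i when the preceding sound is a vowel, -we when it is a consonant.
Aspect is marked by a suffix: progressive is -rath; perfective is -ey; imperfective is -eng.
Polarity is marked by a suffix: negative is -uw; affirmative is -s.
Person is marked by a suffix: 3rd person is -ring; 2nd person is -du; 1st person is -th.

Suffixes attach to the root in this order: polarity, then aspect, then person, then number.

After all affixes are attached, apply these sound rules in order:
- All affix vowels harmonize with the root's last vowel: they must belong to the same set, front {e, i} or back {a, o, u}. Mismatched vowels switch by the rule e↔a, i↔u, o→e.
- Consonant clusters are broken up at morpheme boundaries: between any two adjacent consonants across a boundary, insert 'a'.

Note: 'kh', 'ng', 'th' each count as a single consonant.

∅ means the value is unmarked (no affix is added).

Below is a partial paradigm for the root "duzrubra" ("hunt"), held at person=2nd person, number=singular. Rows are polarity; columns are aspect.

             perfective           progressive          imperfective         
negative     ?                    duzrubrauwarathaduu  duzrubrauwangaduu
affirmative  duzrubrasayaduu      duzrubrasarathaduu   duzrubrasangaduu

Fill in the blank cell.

Attach polarity negative -uw → duzrubrauw.
Attach aspect perfective -ey → duzrubrauwey.
Attach person 2nd person -du → duzrubrauweydu.
Attach number singular -i (after vowel 'u') → duzrubrauweydui.
Apply vowel harmony: duzrubrauweydui → duzrubrauwayduu.
Apply epenthesis: duzrubrauwayduu → duzrubrauwayaduu.

duzrubrauwayaduu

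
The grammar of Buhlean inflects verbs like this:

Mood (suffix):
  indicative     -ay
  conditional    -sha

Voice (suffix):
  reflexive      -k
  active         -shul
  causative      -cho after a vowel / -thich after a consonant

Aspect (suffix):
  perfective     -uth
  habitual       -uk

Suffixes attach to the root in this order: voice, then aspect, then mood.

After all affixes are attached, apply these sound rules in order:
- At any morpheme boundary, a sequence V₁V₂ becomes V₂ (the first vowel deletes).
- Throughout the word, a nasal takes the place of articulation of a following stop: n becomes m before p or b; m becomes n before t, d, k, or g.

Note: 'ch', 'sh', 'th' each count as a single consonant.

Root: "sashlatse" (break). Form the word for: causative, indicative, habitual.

Attach voice causative -cho (after vowel 'e') → sashlatsecho.
Attach aspect habitual -uk → sashlatsechouk.
Attach mood indicative -ay → sashlatsechoukay.
Apply vowel deletion: sashlatsechoukay → sashlatsechukay.
Nasal assimilation: no change.

sashlatsechukay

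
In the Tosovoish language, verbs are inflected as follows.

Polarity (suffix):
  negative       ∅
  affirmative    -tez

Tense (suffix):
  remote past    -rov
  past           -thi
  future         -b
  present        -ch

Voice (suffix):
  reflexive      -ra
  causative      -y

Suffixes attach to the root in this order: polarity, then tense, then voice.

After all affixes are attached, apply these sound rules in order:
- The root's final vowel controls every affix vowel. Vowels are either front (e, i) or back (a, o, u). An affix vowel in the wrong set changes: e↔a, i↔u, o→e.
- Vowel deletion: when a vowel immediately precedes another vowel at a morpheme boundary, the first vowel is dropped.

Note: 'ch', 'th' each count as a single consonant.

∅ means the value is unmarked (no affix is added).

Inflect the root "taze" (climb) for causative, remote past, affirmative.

Attach polarity affirmative -tez → tazetez.
Attach tense remote past -rov → tazetezrov.
Attach voice causative -y → tazetezrovy.
Apply vowel harmony: tazetezrovy → tazetezrevy.
Vowel deletion: no change.

tazetezrevy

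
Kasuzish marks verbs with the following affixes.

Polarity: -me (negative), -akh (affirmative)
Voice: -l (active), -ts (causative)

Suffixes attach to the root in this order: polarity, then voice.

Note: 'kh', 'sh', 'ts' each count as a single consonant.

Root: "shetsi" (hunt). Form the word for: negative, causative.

shetsimets

Attach polarity negative -me → shetsime.
Attach voice causative -ts → shetsimets.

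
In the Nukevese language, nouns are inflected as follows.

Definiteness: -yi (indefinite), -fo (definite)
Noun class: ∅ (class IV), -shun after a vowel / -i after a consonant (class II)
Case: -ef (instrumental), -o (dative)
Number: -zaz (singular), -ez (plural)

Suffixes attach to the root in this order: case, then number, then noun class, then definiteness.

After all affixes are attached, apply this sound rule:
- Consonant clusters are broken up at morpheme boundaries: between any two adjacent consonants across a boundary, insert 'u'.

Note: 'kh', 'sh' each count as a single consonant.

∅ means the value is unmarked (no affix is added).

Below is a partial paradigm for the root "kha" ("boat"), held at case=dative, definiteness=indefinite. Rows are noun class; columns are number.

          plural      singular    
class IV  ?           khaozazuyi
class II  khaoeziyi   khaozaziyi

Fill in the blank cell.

khaoezuyi

Attach case dative -o → khao.
Attach number plural -ez → khaoez.
noun class = class IV: zero marking, form stays khaoez.
Attach definiteness indefinite -yi → khaoezyi.
Apply epenthesis: khaoezyi → khaoezuyi.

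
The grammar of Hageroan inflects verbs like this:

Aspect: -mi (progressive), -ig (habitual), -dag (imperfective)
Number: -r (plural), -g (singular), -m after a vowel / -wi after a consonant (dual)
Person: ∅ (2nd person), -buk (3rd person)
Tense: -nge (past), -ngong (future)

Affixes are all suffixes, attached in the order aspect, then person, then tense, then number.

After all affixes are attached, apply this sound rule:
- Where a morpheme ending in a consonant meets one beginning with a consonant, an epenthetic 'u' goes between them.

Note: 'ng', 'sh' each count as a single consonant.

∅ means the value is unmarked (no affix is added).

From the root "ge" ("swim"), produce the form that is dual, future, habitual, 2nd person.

geigungonguwi

Attach aspect habitual -ig → geig.
person = 2nd person: zero marking, form stays geig.
Attach tense future -ngong → geigngong.
Attach number dual -wi (after consonant 'ng') → geigngongwi.
Apply epenthesis: geigngongwi → geigungonguwi.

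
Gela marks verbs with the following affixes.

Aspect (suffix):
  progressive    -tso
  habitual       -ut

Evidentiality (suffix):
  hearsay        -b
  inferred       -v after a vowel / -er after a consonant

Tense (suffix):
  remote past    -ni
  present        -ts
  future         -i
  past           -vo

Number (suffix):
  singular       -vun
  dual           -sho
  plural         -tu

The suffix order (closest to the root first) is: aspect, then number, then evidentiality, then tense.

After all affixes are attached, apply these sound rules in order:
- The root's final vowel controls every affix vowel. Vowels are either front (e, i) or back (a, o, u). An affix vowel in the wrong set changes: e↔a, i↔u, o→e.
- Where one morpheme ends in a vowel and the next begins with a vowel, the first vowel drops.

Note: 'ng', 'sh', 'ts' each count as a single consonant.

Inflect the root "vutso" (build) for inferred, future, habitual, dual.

Attach aspect habitual -ut → vutsout.
Attach number dual -sho → vutsoutsho.
Attach evidentiality inferred -v (after vowel 'o') → vutsoutshov.
Attach tense future -i → vutsoutshovi.
Apply vowel harmony: vutsoutshovi → vutsoutshovu.
Apply vowel deletion: vutsoutshovu → vutsutshovu.

vutsutshovu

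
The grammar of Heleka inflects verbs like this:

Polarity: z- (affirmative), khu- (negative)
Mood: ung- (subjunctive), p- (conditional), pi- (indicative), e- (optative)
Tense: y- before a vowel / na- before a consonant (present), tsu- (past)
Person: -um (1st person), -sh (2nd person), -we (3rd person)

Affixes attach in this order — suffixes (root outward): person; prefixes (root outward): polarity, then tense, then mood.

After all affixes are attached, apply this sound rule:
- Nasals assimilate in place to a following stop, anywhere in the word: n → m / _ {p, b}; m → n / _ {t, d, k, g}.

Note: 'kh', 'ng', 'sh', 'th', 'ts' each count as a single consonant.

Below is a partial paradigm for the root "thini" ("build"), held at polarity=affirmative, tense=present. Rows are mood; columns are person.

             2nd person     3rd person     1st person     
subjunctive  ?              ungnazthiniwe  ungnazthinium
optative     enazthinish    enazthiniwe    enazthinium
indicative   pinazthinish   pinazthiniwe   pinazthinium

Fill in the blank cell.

ungnazthinish

Attach polarity affirmative z- → zthini.
Attach tense present na- (before consonant 'z') → nazthini.
Attach mood subjunctive ung- → ungnazthini.
Attach person 2nd person -sh → ungnazthinish.
Nasal assimilation: no change.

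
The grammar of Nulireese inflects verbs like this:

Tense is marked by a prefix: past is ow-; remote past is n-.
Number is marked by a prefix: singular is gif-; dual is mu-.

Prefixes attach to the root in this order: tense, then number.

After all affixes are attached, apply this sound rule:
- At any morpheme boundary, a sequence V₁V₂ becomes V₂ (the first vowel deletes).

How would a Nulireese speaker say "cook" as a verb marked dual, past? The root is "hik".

mowhik

Attach tense past ow- → owhik.
Attach number dual mu- → muowhik.
Apply vowel deletion: muowhik → mowhik.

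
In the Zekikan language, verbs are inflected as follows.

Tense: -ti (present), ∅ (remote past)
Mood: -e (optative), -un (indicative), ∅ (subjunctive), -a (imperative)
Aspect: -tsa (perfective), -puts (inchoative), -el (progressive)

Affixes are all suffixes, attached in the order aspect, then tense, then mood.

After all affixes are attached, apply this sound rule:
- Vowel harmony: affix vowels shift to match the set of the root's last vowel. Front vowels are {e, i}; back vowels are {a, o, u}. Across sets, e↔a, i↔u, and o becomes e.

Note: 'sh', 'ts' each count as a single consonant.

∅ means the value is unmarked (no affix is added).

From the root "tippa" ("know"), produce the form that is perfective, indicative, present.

Attach aspect perfective -tsa → tippatsa.
Attach tense present -ti → tippatsati.
Attach mood indicative -un → tippatsatiun.
Apply vowel harmony: tippatsatiun → tippatsatuun.

tippatsatuun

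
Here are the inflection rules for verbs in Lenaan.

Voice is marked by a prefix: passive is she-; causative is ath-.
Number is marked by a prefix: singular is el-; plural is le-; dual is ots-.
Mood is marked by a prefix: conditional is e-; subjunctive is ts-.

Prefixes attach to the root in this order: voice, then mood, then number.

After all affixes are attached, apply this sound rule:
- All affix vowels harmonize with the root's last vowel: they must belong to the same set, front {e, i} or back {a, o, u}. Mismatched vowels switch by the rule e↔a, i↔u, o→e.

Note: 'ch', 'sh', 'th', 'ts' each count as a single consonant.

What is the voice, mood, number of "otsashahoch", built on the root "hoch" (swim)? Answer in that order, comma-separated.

passive, conditional, dual

Segment: ots-e-she-hoch.
voice: she- → passive.
mood: e- → conditional.
number: ots- → dual.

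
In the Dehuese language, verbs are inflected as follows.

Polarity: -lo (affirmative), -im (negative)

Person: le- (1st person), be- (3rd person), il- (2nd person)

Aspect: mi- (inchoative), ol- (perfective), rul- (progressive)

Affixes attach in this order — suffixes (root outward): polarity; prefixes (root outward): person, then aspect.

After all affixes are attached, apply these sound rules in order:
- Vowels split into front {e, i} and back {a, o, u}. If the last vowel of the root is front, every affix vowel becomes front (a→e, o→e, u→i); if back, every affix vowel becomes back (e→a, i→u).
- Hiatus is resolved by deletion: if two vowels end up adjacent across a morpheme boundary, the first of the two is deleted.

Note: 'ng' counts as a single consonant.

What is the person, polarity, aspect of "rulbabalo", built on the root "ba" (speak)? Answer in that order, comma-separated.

Segment: rul-be-ba-lo.
person: be- → 3rd person.
polarity: -lo → affirmative.
aspect: rul- → progressive.

3rd person, affirmative, progressive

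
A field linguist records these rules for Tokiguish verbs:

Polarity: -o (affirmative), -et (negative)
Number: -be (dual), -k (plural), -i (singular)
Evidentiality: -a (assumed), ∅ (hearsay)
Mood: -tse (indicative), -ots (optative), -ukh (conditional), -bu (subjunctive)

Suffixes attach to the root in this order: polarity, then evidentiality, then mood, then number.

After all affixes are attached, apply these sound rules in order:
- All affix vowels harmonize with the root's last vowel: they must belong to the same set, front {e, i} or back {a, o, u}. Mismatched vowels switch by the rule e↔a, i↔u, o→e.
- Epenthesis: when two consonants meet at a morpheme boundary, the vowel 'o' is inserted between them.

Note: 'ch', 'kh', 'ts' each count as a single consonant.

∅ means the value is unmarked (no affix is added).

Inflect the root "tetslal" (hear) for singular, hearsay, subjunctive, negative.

Attach polarity negative -et → tetslalet.
evidentiality = hearsay: zero marking, form stays tetslalet.
Attach mood subjunctive -bu → tetslaletbu.
Attach number singular -i → tetslaletbui.
Apply vowel harmony: tetslaletbui → tetslalatbuu.
Apply epenthesis: tetslalatbuu → tetslalatobuu.

tetslalatobuu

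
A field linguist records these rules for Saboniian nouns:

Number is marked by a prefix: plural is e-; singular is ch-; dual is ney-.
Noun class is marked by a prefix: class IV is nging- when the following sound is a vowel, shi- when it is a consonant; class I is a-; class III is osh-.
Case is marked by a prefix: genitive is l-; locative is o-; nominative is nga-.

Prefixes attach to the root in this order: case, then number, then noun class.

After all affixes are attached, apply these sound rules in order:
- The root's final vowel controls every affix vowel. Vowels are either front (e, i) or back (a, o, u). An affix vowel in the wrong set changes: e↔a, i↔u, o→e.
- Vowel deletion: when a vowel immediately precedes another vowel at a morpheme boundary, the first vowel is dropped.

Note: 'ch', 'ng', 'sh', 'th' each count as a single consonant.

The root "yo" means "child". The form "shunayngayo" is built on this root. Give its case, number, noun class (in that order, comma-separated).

nominative, dual, class IV

Segment: shi-ney-nga-yo.
case: nga- → nominative.
number: ney- → dual.
noun class: nging/shi- → class IV.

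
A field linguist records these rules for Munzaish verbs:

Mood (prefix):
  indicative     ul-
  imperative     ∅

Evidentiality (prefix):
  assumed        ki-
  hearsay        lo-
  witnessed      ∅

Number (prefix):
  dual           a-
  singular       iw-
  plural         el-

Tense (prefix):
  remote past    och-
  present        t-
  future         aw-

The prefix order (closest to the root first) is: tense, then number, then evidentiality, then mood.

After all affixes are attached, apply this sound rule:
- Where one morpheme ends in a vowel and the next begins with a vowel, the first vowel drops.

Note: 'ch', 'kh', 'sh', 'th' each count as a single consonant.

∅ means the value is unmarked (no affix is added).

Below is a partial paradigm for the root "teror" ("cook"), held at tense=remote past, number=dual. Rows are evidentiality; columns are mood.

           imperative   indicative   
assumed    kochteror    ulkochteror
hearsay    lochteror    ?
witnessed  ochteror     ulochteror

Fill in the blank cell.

Attach tense remote past och- → ochteror.
Attach number dual a- → aochteror.
Attach evidentiality hearsay lo- → loaochteror.
Attach mood indicative ul- → ulloaochteror.
Apply vowel deletion: ulloaochteror → ullochteror.

ullochteror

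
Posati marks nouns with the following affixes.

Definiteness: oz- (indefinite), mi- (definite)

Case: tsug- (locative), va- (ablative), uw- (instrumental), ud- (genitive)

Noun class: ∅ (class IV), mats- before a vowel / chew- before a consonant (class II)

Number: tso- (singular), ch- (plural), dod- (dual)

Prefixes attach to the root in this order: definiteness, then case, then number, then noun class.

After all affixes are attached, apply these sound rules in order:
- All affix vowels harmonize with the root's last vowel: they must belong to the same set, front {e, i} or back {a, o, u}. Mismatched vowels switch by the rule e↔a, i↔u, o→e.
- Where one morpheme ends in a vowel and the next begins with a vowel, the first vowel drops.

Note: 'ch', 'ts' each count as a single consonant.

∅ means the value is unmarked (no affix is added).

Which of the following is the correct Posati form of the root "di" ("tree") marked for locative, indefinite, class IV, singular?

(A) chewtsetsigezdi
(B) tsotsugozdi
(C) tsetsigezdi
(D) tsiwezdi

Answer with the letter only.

Attach definiteness indefinite oz- → ozdi.
Attach case locative tsug- → tsugozdi.
Attach number singular tso- → tsotsugozdi.
noun class = class IV: zero marking, form stays tsotsugozdi.
Apply vowel harmony: tsotsugozdi → tsetsigezdi.
Vowel deletion: no change.
So the correct form is tsetsigezdi, option (C).
(B) tsotsugozdi is wrong: it fails to apply the sound rule(s).
(D) tsiwezdi is wrong: it uses instrumental instead of locative for case.
(A) chewtsetsigezdi is wrong: it uses class II instead of class IV for noun class.

C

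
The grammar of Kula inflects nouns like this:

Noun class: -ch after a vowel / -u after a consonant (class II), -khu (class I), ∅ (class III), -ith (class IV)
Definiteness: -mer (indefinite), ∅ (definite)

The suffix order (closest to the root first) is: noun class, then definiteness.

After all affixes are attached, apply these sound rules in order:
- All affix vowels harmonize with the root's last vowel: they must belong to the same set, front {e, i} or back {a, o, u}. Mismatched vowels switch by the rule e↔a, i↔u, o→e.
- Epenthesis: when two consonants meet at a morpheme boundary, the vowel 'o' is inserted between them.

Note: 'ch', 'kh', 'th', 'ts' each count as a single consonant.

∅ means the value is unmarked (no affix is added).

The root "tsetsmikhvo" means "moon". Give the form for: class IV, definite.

tsetsmikhvouth

Attach noun class class IV -ith → tsetsmikhvoith.
definiteness = definite: zero marking, form stays tsetsmikhvoith.
Apply vowel harmony: tsetsmikhvoith → tsetsmikhvouth.
Epenthesis: no change.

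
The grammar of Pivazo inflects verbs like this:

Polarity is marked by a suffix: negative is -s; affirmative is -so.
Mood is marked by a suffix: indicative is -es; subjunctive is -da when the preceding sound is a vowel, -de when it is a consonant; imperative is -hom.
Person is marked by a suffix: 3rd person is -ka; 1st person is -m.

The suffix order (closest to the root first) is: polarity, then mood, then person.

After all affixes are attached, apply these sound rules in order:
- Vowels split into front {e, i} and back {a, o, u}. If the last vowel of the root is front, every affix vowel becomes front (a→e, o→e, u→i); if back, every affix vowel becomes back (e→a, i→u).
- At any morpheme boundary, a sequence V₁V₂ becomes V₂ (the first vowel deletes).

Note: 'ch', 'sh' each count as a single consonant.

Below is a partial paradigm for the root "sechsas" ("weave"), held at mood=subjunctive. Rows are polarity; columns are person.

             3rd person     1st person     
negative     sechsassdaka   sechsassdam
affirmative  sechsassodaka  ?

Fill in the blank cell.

Attach polarity affirmative -so → sechsasso.
Attach mood subjunctive -da (after vowel 'o') → sechsassoda.
Attach person 1st person -m → sechsassodam.
Vowel harmony: no change.
Vowel deletion: no change.

sechsassodam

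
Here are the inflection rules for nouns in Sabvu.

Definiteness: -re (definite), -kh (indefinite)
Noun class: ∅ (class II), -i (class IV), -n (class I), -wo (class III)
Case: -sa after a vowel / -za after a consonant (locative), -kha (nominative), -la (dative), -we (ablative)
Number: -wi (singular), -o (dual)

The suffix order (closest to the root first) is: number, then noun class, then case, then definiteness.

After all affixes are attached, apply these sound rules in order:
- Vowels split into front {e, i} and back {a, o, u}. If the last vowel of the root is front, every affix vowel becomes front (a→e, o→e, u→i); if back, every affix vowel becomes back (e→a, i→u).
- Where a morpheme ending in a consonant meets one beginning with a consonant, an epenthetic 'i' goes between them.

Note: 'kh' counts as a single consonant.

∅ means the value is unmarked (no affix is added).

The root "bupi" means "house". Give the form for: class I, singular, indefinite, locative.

Attach number singular -wi → bupiwi.
Attach noun class class I -n → bupiwin.
Attach case locative -za (after consonant 'n') → bupiwinza.
Attach definiteness indefinite -kh → bupiwinzakh.
Apply vowel harmony: bupiwinzakh → bupiwinzekh.
Apply epenthesis: bupiwinzekh → bupiwinizekh.

bupiwinizekh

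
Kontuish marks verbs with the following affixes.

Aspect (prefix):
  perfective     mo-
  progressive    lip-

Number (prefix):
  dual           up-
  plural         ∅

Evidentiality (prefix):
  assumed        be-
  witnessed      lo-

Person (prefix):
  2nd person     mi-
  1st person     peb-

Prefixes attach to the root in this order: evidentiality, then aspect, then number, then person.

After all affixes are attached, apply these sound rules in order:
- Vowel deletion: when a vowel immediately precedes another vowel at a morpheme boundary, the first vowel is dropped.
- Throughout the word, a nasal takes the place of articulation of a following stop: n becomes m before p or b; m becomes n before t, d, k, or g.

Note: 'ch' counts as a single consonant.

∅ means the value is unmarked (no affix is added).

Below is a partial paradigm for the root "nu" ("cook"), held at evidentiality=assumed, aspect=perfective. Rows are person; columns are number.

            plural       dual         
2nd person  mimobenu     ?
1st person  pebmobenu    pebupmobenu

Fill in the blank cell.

Attach evidentiality assumed be- → benu.
Attach aspect perfective mo- → mobenu.
Attach number dual up- → upmobenu.
Attach person 2nd person mi- → miupmobenu.
Apply vowel deletion: miupmobenu → mupmobenu.
Nasal assimilation: no change.

mupmobenu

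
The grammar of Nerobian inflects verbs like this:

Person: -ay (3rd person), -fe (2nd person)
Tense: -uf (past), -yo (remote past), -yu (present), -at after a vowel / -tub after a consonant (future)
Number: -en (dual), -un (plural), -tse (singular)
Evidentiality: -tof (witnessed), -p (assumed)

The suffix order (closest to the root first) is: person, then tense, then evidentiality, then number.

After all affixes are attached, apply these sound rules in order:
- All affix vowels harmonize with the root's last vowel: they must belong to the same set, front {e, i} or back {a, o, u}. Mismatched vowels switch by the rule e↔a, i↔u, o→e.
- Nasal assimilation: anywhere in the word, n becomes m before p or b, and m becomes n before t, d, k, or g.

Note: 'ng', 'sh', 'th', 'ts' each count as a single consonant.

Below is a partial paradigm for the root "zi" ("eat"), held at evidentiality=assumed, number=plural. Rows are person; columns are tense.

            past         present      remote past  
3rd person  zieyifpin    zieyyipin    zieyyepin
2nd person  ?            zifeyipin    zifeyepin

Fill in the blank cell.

Attach person 2nd person -fe → zife.
Attach tense past -uf → zifeuf.
Attach evidentiality assumed -p → zifeufp.
Attach number plural -un → zifeufpun.
Apply vowel harmony: zifeufpun → zifeifpin.
Nasal assimilation: no change.

zifeifpin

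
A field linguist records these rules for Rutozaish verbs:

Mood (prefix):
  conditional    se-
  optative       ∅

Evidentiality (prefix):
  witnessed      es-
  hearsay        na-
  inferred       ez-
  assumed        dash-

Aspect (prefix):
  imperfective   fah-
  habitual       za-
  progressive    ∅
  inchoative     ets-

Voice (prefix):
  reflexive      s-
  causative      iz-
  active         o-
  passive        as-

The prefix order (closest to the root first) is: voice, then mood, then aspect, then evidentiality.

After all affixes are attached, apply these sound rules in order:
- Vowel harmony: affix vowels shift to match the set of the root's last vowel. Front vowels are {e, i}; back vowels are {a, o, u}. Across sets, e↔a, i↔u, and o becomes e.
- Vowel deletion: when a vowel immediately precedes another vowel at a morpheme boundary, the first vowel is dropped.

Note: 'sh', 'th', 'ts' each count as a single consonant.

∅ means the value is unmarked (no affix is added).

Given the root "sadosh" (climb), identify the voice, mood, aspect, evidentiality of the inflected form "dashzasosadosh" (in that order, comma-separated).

Segment: dash-za-se-o-sadosh.
voice: o- → active.
mood: se- → conditional.
aspect: za- → habitual.
evidentiality: dash- → assumed.

active, conditional, habitual, assumed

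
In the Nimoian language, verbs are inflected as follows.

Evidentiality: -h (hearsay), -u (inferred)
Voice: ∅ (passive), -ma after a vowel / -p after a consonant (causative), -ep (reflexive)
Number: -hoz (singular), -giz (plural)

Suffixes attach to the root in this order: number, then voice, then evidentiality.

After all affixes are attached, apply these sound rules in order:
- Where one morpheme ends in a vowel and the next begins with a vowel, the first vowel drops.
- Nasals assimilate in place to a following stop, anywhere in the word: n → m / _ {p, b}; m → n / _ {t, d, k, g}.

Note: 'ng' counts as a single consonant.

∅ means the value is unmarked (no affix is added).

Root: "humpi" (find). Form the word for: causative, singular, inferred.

Attach number singular -hoz → humpihoz.
Attach voice causative -p (after consonant 'z') → humpihozp.
Attach evidentiality inferred -u → humpihozpu.
Vowel deletion: no change.
Nasal assimilation: no change.

humpihozpu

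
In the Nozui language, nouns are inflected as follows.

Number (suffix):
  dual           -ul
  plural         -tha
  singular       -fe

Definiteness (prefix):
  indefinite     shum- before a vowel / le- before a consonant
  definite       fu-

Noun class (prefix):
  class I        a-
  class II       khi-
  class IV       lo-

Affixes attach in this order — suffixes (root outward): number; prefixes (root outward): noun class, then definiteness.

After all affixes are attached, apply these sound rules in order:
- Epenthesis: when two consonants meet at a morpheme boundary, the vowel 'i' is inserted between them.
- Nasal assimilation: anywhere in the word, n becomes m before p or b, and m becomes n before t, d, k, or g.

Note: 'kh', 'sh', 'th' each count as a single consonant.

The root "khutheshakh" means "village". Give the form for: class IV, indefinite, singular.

Attach noun class class IV lo- → lokhutheshakh.
Attach definiteness indefinite le- (before consonant 'l') → lelokhutheshakh.
Attach number singular -fe → lelokhutheshakhfe.
Apply epenthesis: lelokhutheshakhfe → lelokhutheshakhife.
Nasal assimilation: no change.

lelokhutheshakhife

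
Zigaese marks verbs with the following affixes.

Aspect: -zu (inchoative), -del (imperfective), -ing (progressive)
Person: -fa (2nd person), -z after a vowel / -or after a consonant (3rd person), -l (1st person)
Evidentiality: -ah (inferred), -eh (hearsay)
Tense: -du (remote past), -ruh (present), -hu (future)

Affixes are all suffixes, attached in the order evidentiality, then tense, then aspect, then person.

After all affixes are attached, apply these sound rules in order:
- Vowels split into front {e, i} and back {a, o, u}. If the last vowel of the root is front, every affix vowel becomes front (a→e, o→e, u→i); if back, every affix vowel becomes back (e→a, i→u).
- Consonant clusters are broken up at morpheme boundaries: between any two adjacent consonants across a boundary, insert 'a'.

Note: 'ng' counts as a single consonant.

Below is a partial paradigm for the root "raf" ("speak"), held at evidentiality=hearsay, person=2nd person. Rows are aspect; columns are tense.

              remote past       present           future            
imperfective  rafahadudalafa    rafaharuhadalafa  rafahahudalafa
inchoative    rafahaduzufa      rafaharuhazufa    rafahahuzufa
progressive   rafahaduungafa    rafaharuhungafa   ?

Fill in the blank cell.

rafahahuungafa

Attach evidentiality hearsay -eh → rafeh.
Attach tense future -hu → rafehhu.
Attach aspect progressive -ing → rafehhuing.
Attach person 2nd person -fa → rafehhuingfa.
Apply vowel harmony: rafehhuingfa → rafahhuungfa.
Apply epenthesis: rafahhuungfa → rafahahuungafa.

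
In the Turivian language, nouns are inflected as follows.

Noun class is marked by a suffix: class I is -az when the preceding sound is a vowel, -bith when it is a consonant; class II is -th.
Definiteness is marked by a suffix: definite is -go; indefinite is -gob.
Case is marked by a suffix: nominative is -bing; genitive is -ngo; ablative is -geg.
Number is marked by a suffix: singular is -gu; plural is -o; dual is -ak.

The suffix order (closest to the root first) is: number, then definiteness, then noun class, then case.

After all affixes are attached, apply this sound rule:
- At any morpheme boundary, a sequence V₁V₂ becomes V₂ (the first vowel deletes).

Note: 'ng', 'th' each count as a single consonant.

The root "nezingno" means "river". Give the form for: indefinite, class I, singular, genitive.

Attach number singular -gu → nezingnogu.
Attach definiteness indefinite -gob → nezingnogugob.
Attach noun class class I -bith (after consonant 'b') → nezingnogugobbith.
Attach case genitive -ngo → nezingnogugobbithngo.
Vowel deletion: no change.

nezingnogugobbithngo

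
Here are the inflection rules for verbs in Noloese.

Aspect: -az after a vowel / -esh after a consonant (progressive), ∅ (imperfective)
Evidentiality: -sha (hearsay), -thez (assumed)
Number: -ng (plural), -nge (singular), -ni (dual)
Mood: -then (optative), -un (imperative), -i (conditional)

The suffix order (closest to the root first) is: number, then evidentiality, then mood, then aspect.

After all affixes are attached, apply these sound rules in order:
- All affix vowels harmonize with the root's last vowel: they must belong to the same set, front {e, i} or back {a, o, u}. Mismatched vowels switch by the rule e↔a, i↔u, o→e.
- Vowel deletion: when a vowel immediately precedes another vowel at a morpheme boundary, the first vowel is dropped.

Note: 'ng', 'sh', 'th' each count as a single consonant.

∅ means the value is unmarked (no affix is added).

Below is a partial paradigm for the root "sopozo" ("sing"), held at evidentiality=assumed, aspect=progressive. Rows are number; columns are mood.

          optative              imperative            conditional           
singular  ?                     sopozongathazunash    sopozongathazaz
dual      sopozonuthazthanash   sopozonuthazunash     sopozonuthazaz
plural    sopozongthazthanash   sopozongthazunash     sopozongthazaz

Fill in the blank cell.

Attach number singular -nge → sopozonge.
Attach evidentiality assumed -thez → sopozongethez.
Attach mood optative -then → sopozongethezthen.
Attach aspect progressive -esh (after consonant 'n') → sopozongethezthenesh.
Apply vowel harmony: sopozongethezthenesh → sopozongathazthanash.
Vowel deletion: no change.

sopozongathazthanash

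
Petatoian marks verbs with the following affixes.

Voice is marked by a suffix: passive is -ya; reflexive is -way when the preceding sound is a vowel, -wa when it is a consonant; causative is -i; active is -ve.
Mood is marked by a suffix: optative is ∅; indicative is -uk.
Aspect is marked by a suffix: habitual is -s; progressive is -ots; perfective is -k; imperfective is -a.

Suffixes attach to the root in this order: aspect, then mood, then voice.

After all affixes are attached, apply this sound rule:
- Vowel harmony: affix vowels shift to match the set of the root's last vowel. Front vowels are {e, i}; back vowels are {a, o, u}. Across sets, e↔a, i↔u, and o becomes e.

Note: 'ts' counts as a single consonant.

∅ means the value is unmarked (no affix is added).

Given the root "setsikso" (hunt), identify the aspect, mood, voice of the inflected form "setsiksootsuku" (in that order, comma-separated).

Segment: setsikso-ots-uk-i.
aspect: -ots → progressive.
mood: -uk → indicative.
voice: -i → causative.

progressive, indicative, causative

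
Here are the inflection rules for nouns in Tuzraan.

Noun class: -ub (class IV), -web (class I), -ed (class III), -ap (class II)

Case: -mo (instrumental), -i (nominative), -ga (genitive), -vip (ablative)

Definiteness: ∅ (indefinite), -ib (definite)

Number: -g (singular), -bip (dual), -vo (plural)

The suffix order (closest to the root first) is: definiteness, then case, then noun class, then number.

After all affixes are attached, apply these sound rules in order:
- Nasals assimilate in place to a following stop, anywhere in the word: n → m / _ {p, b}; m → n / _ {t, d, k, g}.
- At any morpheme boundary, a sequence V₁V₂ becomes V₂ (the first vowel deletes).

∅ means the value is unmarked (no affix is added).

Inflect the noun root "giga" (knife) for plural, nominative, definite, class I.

gigibiwebvo

Attach definiteness definite -ib → gigaib.
Attach case nominative -i → gigaibi.
Attach noun class class I -web → gigaibiweb.
Attach number plural -vo → gigaibiwebvo.
Nasal assimilation: no change.
Apply vowel deletion: gigaibiwebvo → gigibiwebvo.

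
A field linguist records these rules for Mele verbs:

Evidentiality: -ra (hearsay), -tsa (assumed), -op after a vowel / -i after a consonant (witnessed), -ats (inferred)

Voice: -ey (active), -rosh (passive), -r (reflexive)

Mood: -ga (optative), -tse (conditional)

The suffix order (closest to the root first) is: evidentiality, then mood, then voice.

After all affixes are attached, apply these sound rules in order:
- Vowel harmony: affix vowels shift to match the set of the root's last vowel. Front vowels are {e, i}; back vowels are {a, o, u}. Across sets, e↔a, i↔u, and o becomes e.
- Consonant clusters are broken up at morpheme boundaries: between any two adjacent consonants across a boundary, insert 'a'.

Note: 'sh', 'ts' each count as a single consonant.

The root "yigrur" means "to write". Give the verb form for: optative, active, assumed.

Attach evidentiality assumed -tsa → yigrurtsa.
Attach mood optative -ga → yigrurtsaga.
Attach voice active -ey → yigrurtsagaey.
Apply vowel harmony: yigrurtsagaey → yigrurtsagaay.
Apply epenthesis: yigrurtsagaay → yigruratsagaay.

yigruratsagaay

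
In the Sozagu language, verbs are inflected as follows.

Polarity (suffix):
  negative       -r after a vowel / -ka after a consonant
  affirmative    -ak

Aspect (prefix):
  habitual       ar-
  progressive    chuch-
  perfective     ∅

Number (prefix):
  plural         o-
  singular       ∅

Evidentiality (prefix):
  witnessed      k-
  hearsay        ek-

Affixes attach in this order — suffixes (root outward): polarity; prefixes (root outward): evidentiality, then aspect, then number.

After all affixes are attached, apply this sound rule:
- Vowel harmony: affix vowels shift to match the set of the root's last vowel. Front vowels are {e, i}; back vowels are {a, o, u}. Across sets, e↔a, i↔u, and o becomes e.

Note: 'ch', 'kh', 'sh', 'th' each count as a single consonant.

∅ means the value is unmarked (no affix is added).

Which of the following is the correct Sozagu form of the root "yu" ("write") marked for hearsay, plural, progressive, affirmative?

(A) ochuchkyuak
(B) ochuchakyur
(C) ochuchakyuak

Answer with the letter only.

Attach evidentiality hearsay ek- → ekyu.
Attach aspect progressive chuch- → chuchekyu.
Attach number plural o- → ochuchekyu.
Attach polarity affirmative -ak → ochuchekyuak.
Apply vowel harmony: ochuchekyuak → ochuchakyuak.
So the correct form is ochuchakyuak, option (C).
(A) ochuchkyuak is wrong: it uses witnessed instead of hearsay for evidentiality.
(B) ochuchakyur is wrong: it uses negative instead of affirmative for polarity.

C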